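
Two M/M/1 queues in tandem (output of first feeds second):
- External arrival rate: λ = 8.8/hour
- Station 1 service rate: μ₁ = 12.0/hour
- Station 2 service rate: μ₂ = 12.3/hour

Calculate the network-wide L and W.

By Jackson's theorem, each station behaves as independent M/M/1.
Station 1: ρ₁ = 8.8/12.0 = 0.7333, L₁ = ρ₁/(1-ρ₁) = λ/(μ₁-λ) = 8.8/3.20 = 2.7500
Station 2: ρ₂ = 8.8/12.3 = 0.7154, L₂ = ρ₂/(1-ρ₂) = λ/(μ₂-λ) = 8.8/3.50 = 2.5143
Total: L = L₁ + L₂ = 2.7500 + 2.5143 = 5.2643
W = L/λ = 5.2643/8.8 = 0.5982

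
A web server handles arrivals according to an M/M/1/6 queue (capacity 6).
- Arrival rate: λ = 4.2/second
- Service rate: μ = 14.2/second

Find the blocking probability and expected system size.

ρ = λ/μ = 4.2/14.2 = 0.295775
P₀ = (1-ρ)/(1-ρ^(K+1)) = (1-0.295775)/(1-0.295775^7) = 0.70422/0.99980 = 0.7044
P_K = P₀×ρ^K = 0.7044 × 0.295775^6 = 0.7044 × 0.0006695 = 0.0004716
Blocking probability P_6 = 0.0004716 (0.04716%)
L = ρ[1 - (K+1)ρ^K + Kρ^(K+1)] / [(1-ρ)(1-ρ^(K+1))]
L = 0.295775 × (1 - 7×0.0006695 + 6×0.0001980) / ((1 - 0.295775) × (1 - 0.0001980)) = 0.4186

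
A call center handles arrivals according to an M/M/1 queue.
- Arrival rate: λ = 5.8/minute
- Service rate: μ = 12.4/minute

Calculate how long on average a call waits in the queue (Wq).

First, compute utilization: ρ = λ/μ = 5.8/12.4 = 0.4677
For M/M/1: Wq = λ/(μ(μ-λ))
Wq = 5.8/(12.4 × (12.4-5.8))
Wq = 5.8/(12.4 × 6.60)
Wq = 0.07087 minutes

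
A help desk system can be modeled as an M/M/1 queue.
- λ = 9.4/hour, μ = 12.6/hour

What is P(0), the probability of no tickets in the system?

ρ = λ/μ = 9.4/12.6 = 0.7460
P(0) = 1 - ρ = 1 - 0.7460 = 0.2540
The server is idle 25.40% of the time.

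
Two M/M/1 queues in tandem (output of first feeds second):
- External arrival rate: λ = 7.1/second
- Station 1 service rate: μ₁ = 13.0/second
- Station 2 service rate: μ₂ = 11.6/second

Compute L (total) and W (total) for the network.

By Jackson's theorem, each station behaves as independent M/M/1.
Station 1: ρ₁ = 7.1/13.0 = 0.5462, L₁ = ρ₁/(1-ρ₁) = λ/(μ₁-λ) = 7.1/5.90 = 1.2034
Station 2: ρ₂ = 7.1/11.6 = 0.6121, L₂ = ρ₂/(1-ρ₂) = λ/(μ₂-λ) = 7.1/4.50 = 1.5778
Total: L = L₁ + L₂ = 1.2034 + 1.5778 = 2.7812
W = L/λ = 2.7812/7.1 = 0.3917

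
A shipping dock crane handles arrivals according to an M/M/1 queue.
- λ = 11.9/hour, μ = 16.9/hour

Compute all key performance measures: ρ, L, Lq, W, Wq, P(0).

Step 1: ρ = λ/μ = 11.9/16.9 = 0.7041
Step 2: L = λ/(μ-λ) = 11.9/5.00 = 2.3800
Step 3: Lq = λ²/(μ(μ-λ)) = 141.61/(16.9×5.00) = 1.6759
Step 4: W = 1/(μ-λ) = 1/5.00 = 0.2000
Step 5: Wq = λ/(μ(μ-λ)) = 11.9/(16.9×5.00) = 0.1408
Step 6: P(0) = 1-ρ = 0.2959
Verify: L = λW = 11.9×0.2000 = 2.3800 ✔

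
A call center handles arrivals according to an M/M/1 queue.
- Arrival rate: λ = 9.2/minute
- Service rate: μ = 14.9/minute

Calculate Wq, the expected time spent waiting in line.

First, compute utilization: ρ = λ/μ = 9.2/14.9 = 0.6174
For M/M/1: Wq = λ/(μ(μ-λ))
Wq = 9.2/(14.9 × (14.9-9.2))
Wq = 9.2/(14.9 × 5.70)
Wq = 0.1083 minutes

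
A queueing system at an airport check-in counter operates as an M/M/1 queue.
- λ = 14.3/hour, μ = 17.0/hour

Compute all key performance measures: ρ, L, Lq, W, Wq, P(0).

Step 1: ρ = λ/μ = 14.3/17.0 = 0.8412
Step 2: L = λ/(μ-λ) = 14.3/2.70 = 5.2963
Step 3: Lq = λ²/(μ(μ-λ)) = 204.49/(17.0×2.70) = 4.4551
Step 4: W = 1/(μ-λ) = 1/2.70 = 0.37037
Step 5: Wq = λ/(μ(μ-λ)) = 14.3/(17.0×2.70) = 0.3115
Step 6: P(0) = 1-ρ = 0.1588
Verify: L = λW = 14.3×0.37037 = 5.2963 ✔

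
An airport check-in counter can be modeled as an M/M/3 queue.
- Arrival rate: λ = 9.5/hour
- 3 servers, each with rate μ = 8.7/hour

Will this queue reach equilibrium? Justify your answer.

Stability requires ρ = λ/(cμ) < 1
ρ = 9.5/(3 × 8.7) = 9.5/26.10 = 0.3640
Since 0.3640 < 1, the system is STABLE.
The servers are busy 36.40% of the time.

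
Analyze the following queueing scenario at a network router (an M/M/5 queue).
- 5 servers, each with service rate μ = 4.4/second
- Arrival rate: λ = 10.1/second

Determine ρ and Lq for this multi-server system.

Traffic intensity: ρ = λ/(cμ) = 10.1/(5×4.4) = 0.4591
Since ρ = 0.4591 < 1, system is stable.
Offered load a = λ/μ = cρ = 10.1/4.4 = 2.2955
P₀ = [ Σₙ₌₀^4 aⁿ/n! + a^5/(5!(1-ρ)) ]⁻¹
Σ = a^0/0! + a^1/1! + a^2/2! + a^3/3! + a^4/4! = 1.0000 + 2.2955 + 2.6346 + 2.0158 + 1.1568 = 9.1027
a^5/(5!(1-ρ)) = 63.7299/(120 × 0.5409) = 0.9818
P₀ = 1/(9.1027 + 0.9818) = 0.09916
Lq = P₀·a^5·ρ / (5!(1-ρ)²) = 0.09916 × 63.7299 × 0.4591 / (120 × 0.2926) = 0.08263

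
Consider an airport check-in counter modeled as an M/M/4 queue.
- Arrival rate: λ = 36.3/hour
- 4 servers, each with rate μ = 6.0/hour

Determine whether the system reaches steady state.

Stability requires ρ = λ/(cμ) < 1
ρ = 36.3/(4 × 6.0) = 36.3/24.00 = 1.5125
Since 1.5125 ≥ 1, the system is UNSTABLE.
Need c > λ/μ = 36.3/6.0 = 6.05.
Minimum servers needed: c = 7.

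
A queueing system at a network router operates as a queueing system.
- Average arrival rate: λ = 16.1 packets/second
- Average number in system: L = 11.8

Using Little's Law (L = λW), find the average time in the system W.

Little's Law: L = λW, so W = L/λ
W = 11.8/16.1 = 0.7329 seconds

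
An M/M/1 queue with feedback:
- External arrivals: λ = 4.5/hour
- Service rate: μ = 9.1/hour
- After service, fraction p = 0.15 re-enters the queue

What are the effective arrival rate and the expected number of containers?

Effective arrival rate: λ_eff = λ/(1-p) = 4.5/(1-0.15) = 4.5/0.85 = 5.2941
ρ = λ_eff/μ = 5.2941/9.1 = 0.58177
L = ρ/(1-ρ) = 0.58177/(1-0.58177) = 1.3910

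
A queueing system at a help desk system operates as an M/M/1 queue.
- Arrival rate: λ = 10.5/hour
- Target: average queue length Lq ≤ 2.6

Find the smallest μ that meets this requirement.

For M/M/1: Lq = λ²/(μ(μ-λ))
Need Lq ≤ 2.6, i.e. μ(μ-λ) ≥ λ²/2.6
μ² - 10.5μ - 110.25/2.6 ≥ 0  →  μ² - 10.5μ - 42.40385 ≥ 0
Quadratic formula (positive root): μ = [λ + √(λ² + 4×42.40385)]/2
Discriminant: 110.25 + 4×42.40385 = 279.8654, √279.8654 = 16.7292
μ ≥ (10.5 + 16.7292)/2 = 13.6146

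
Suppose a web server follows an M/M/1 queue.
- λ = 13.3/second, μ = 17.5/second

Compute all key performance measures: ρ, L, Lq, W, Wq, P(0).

Step 1: ρ = λ/μ = 13.3/17.5 = 0.7600
Step 2: L = λ/(μ-λ) = 13.3/4.20 = 3.1667
Step 3: Lq = λ²/(μ(μ-λ)) = 176.89/(17.5×4.20) = 2.4067
Step 4: W = 1/(μ-λ) = 1/4.20 = 0.2381
Step 5: Wq = λ/(μ(μ-λ)) = 13.3/(17.5×4.20) = 0.1810
Step 6: P(0) = 1-ρ = 0.2400
Verify: L = λW = 13.3×0.2381 = 3.1667 ✔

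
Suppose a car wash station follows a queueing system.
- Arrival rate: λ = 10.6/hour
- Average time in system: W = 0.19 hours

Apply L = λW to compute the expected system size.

Little's Law: L = λW
L = 10.6 × 0.19 = 2.0140 cars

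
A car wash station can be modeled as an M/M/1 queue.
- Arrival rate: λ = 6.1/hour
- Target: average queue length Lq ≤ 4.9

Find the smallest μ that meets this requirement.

For M/M/1: Lq = λ²/(μ(μ-λ))
Need Lq ≤ 4.9, i.e. μ(μ-λ) ≥ λ²/4.9
μ² - 6.1μ - 37.21/4.9 ≥ 0  →  μ² - 6.1μ - 7.59388 ≥ 0
Quadratic formula (positive root): μ = [λ + √(λ² + 4×7.59388)]/2
Discriminant: 37.21 + 4×7.59388 = 67.5855, √67.5855 = 8.2210
μ ≥ (6.1 + 8.2210)/2 = 7.1605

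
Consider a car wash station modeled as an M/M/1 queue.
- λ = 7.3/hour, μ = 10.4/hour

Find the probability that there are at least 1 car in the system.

ρ = λ/μ = 7.3/10.4 = 0.7019
P(N ≥ n) = ρⁿ
P(N ≥ 1) = 0.7019^1
P(N ≥ 1) = 0.7019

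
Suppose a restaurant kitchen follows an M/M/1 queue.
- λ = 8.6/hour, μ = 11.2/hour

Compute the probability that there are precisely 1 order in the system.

ρ = λ/μ = 8.6/11.2 = 0.76786
P(n) = (1-ρ)ρⁿ
P(1) = (1-0.76786) × 0.76786^1
P(1) = 0.23214 × 0.76786
P(1) = 0.1783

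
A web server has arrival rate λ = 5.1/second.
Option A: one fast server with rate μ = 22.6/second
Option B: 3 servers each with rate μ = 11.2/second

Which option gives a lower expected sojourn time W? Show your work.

Option A: single server μ = 22.6 (M/M/1)
  ρ_A = 5.1/22.6 = 0.2257
  W_A = 1/(μ-λ) = 1/(22.6-5.1) = 1/17.50 = 0.05714

Option B: 3 servers μ = 11.2 (M/M/3)
  ρ_B = λ/(cμ) = 5.1/(3×11.2) = 0.1518
  Offered load a = λ/μ = cρ = 5.1/11.2 = 0.4554
  P₀ = [ Σₙ₌₀^2 aⁿ/n! + a^3/(3!(1-ρ)) ]⁻¹
  Σ = a^0/0! + a^1/1! + a^2/2! = 1.0000 + 0.45536 + 0.10368 = 1.5590
  a^3/(3!(1-ρ)) = 0.09442/(6 × 0.8482) = 0.01855
  P₀ = 1/(1.5590 + 0.01855) = 0.6339
  Lq = P₀·a^3·ρ / (3!(1-ρ)²) = 0.63388 × 0.094418 × 0.15179 / (6 × 0.71947) = 0.002104
  Wq_B = Lq/λ = 0.0021044/5.1 = 0.0004126
  W_B = Wq_B + 1/μ = 0.0004126 + 0.08929 = 0.08970

Since W_A = 0.05714 < W_B = 0.08970, Option A (single fast server) has the shorter time in system.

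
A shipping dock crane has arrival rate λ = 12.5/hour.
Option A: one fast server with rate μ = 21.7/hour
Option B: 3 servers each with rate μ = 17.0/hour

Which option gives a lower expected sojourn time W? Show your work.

Option A: single server μ = 21.7 (M/M/1)
  ρ_A = 12.5/21.7 = 0.5760
  W_A = 1/(μ-λ) = 1/(21.7-12.5) = 1/9.20 = 0.1087

Option B: 3 servers μ = 17.0 (M/M/3)
  ρ_B = λ/(cμ) = 12.5/(3×17.0) = 0.2451
  Offered load a = λ/μ = cρ = 12.5/17.0 = 0.7353
  P₀ = [ Σₙ₌₀^2 aⁿ/n! + a^3/(3!(1-ρ)) ]⁻¹
  Σ = a^0/0! + a^1/1! + a^2/2! = 1.0000 + 0.7353 + 0.2703 = 2.0056
  a^3/(3!(1-ρ)) = 0.39754/(6 × 0.75490) = 0.08777
  P₀ = 1/(2.0056 + 0.08777) = 0.4777
  Lq = P₀·a^3·ρ / (3!(1-ρ)²) = 0.4777 × 0.3975 × 0.2451 / (6 × 0.5699) = 0.01361
  Wq_B = Lq/λ = 0.01361/12.5 = 0.001089
  W_B = Wq_B + 1/μ = 0.001089 + 0.05882 = 0.05991

Since W_B = 0.05991 < W_A = 0.1087, Option B (multiple servers) has the shorter time in system.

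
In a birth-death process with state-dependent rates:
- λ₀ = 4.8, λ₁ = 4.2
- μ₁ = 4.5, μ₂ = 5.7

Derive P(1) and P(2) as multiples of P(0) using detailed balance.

Balance equations:
State 0: λ₀P₀ = μ₁P₁ → P₁ = (λ₀/μ₁)P₀ = (4.8/4.5)P₀ = 1.0667P₀
State 1: P₂ = (λ₀λ₁)/(μ₁μ₂)P₀ = (4.8×4.2)/(4.5×5.7)P₀ = 0.7860P₀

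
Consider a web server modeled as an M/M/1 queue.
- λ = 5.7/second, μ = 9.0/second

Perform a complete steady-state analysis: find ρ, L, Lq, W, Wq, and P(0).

Step 1: ρ = λ/μ = 5.7/9.0 = 0.6333
Step 2: L = λ/(μ-λ) = 5.7/3.30 = 1.7273
Step 3: Lq = λ²/(μ(μ-λ)) = 32.49/(9.0×3.30) = 1.0939
Step 4: W = 1/(μ-λ) = 1/3.30 = 0.30303
Step 5: Wq = λ/(μ(μ-λ)) = 5.7/(9.0×3.30) = 0.1919
Step 6: P(0) = 1-ρ = 0.3667
Verify: L = λW = 5.7×0.30303 = 1.7273 ✔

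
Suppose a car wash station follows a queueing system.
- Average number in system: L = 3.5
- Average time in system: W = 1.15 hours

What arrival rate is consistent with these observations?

Little's Law: L = λW, so λ = L/W
λ = 3.5/1.15 = 3.0435 cars/hour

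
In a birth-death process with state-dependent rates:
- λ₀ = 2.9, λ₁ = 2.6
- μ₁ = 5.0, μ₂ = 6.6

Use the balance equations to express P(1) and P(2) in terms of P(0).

Balance equations:
State 0: λ₀P₀ = μ₁P₁ → P₁ = (λ₀/μ₁)P₀ = (2.9/5.0)P₀ = 0.5800P₀
State 1: P₂ = (λ₀λ₁)/(μ₁μ₂)P₀ = (2.9×2.6)/(5.0×6.6)P₀ = 0.2285P₀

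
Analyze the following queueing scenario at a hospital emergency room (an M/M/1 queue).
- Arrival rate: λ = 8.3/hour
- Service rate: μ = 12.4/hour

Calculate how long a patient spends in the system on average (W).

First, compute utilization: ρ = λ/μ = 8.3/12.4 = 0.6694
For M/M/1: W = 1/(μ-λ)
W = 1/(12.4-8.3) = 1/4.10
W = 0.2439 hours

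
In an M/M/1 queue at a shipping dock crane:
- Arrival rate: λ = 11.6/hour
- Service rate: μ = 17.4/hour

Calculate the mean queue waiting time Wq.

First, compute utilization: ρ = λ/μ = 11.6/17.4 = 0.6667
For M/M/1: Wq = λ/(μ(μ-λ))
Wq = 11.6/(17.4 × (17.4-11.6))
Wq = 11.6/(17.4 × 5.80)
Wq = 0.1149 hours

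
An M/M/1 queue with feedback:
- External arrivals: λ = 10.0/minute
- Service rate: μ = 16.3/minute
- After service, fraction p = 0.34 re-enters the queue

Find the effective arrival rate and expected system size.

Effective arrival rate: λ_eff = λ/(1-p) = 10.0/(1-0.34) = 10.0/0.66 = 15.151515
ρ = λ_eff/μ = 15.151515/16.3 = 0.9295408
L = ρ/(1-ρ) = 0.9295408/(1-0.9295408) = 13.1926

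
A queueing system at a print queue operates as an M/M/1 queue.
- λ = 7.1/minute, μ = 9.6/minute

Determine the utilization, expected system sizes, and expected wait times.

Step 1: ρ = λ/μ = 7.1/9.6 = 0.7396
Step 2: L = λ/(μ-λ) = 7.1/2.50 = 2.8400
Step 3: Lq = λ²/(μ(μ-λ)) = 50.41/(9.6×2.50) = 2.1004
Step 4: W = 1/(μ-λ) = 1/2.50 = 0.4000
Step 5: Wq = λ/(μ(μ-λ)) = 7.1/(9.6×2.50) = 0.2958
Step 6: P(0) = 1-ρ = 0.2604
Verify: L = λW = 7.1×0.4000 = 2.8400 ✔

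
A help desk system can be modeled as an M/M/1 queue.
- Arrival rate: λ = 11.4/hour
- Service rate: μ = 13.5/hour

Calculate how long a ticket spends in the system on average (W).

First, compute utilization: ρ = λ/μ = 11.4/13.5 = 0.8444
For M/M/1: W = 1/(μ-λ)
W = 1/(13.5-11.4) = 1/2.10
W = 0.4762 hours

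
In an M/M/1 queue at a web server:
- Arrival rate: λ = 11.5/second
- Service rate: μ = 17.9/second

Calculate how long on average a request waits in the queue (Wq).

First, compute utilization: ρ = λ/μ = 11.5/17.9 = 0.6425
For M/M/1: Wq = λ/(μ(μ-λ))
Wq = 11.5/(17.9 × (17.9-11.5))
Wq = 11.5/(17.9 × 6.40)
Wq = 0.1004 seconds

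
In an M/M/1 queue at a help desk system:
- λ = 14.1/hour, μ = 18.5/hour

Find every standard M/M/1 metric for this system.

Step 1: ρ = λ/μ = 14.1/18.5 = 0.7622
Step 2: L = λ/(μ-λ) = 14.1/4.40 = 3.2045
Step 3: Lq = λ²/(μ(μ-λ)) = 198.81/(18.5×4.40) = 2.4424
Step 4: W = 1/(μ-λ) = 1/4.40 = 0.22727
Step 5: Wq = λ/(μ(μ-λ)) = 14.1/(18.5×4.40) = 0.1732
Step 6: P(0) = 1-ρ = 0.2378
Verify: L = λW = 14.1×0.22727 = 3.2045 ✔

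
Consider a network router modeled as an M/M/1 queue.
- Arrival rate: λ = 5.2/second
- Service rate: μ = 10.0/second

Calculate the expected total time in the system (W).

First, compute utilization: ρ = λ/μ = 5.2/10.0 = 0.5200
For M/M/1: W = 1/(μ-λ)
W = 1/(10.0-5.2) = 1/4.80
W = 0.2083 seconds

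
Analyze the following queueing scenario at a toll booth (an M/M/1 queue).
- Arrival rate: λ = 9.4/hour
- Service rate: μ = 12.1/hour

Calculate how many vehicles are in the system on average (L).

ρ = λ/μ = 9.4/12.1 = 0.7769
For M/M/1: L = λ/(μ-λ)
L = 9.4/(12.1-9.4) = 9.4/2.70
L = 3.4815 vehicles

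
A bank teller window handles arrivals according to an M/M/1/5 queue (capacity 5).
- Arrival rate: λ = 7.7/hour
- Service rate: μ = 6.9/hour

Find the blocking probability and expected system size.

ρ = λ/μ = 7.7/6.9 = 1.11594
P₀ = (1-ρ)/(1-ρ^(K+1)) = (1-1.11594)/(1-1.11594^6) = -0.11594/-0.93128 = 0.1245
P_K = P₀×ρ^K = 0.1245 × 1.11594^5 = 0.1245 × 1.7306 = 0.2155
Blocking probability P_5 = 0.2155 (21.55%)
L = ρ[1 - (K+1)ρ^K + Kρ^(K+1)] / [(1-ρ)(1-ρ^(K+1))]
L = 1.11594 × (1 - 6×1.73063 + 5×1.93128) / ((1 - 1.11594) × (1 - 1.93128)) = 2.8176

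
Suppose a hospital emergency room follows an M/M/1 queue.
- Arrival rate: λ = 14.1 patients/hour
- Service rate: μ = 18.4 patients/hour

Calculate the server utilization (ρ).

Server utilization: ρ = λ/μ
ρ = 14.1/18.4 = 0.7663
The server is busy 76.63% of the time.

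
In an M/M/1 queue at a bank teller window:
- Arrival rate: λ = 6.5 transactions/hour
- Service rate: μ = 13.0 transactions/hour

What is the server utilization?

Server utilization: ρ = λ/μ
ρ = 6.5/13.0 = 0.5000
The server is busy 50.00% of the time.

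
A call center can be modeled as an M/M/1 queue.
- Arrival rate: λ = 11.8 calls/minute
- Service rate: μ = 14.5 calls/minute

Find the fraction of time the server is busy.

Server utilization: ρ = λ/μ
ρ = 11.8/14.5 = 0.8138
The server is busy 81.38% of the time.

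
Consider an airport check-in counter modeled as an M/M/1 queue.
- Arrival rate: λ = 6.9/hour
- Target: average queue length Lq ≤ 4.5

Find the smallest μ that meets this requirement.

For M/M/1: Lq = λ²/(μ(μ-λ))
Need Lq ≤ 4.5, i.e. μ(μ-λ) ≥ λ²/4.5
μ² - 6.9μ - 47.61/4.5 ≥ 0  →  μ² - 6.9μ - 10.5800 ≥ 0
Quadratic formula (positive root): μ = [λ + √(λ² + 4×10.5800)]/2
Discriminant: 47.61 + 4×10.5800 = 89.9300, √89.9300 = 9.48314
μ ≥ (6.9 + 9.48314)/2 = 8.1916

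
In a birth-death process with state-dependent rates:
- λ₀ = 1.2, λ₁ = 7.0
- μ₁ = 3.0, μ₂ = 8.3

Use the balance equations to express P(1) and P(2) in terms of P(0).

Balance equations:
State 0: λ₀P₀ = μ₁P₁ → P₁ = (λ₀/μ₁)P₀ = (1.2/3.0)P₀ = 0.4000P₀
State 1: P₂ = (λ₀λ₁)/(μ₁μ₂)P₀ = (1.2×7.0)/(3.0×8.3)P₀ = 0.3373P₀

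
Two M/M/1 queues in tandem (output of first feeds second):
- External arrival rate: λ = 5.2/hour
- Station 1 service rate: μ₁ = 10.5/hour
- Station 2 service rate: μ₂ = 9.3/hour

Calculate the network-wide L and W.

By Jackson's theorem, each station behaves as independent M/M/1.
Station 1: ρ₁ = 5.2/10.5 = 0.4952, L₁ = ρ₁/(1-ρ₁) = λ/(μ₁-λ) = 5.2/5.30 = 0.9811
Station 2: ρ₂ = 5.2/9.3 = 0.5591, L₂ = ρ₂/(1-ρ₂) = λ/(μ₂-λ) = 5.2/4.10 = 1.2683
Total: L = L₁ + L₂ = 0.9811 + 1.2683 = 2.2494
W = L/λ = 2.2494/5.2 = 0.4326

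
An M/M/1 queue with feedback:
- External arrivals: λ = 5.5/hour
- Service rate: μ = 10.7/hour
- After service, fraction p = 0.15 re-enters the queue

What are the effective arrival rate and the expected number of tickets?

Effective arrival rate: λ_eff = λ/(1-p) = 5.5/(1-0.15) = 5.5/0.85 = 6.4706
ρ = λ_eff/μ = 6.4706/10.7 = 0.60473
L = ρ/(1-ρ) = 0.60473/(1-0.60473) = 1.5299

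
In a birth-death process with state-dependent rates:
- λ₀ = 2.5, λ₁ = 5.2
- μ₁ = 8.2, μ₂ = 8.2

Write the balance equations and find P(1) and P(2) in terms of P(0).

Balance equations:
State 0: λ₀P₀ = μ₁P₁ → P₁ = (λ₀/μ₁)P₀ = (2.5/8.2)P₀ = 0.3049P₀
State 1: P₂ = (λ₀λ₁)/(μ₁μ₂)P₀ = (2.5×5.2)/(8.2×8.2)P₀ = 0.1933P₀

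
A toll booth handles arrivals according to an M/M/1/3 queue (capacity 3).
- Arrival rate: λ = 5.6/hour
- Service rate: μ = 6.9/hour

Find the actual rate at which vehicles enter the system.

ρ = λ/μ = 5.6/6.9 = 0.8116
P₀ = (1-ρ)/(1-ρ^(K+1)) = (1-0.8116)/(1-0.8116^4) = 0.1884/0.5661 = 0.3328
P_K = P₀×ρ^K = 0.3328 × 0.8116^3 = 0.3328 × 0.5346 = 0.1779
λ_eff = λ(1-P_K) = 5.6 × (1 - 0.17791) = 5.6 × 0.82209 = 4.6037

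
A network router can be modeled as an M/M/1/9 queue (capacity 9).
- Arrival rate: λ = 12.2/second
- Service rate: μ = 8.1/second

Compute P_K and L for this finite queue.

ρ = λ/μ = 12.2/8.1 = 1.50617
P₀ = (1-ρ)/(1-ρ^(K+1)) = (1-1.50617)/(1-1.50617^10) = -0.50617/-59.0814 = 0.008567
P_K = P₀×ρ^K = 0.0085673 × 1.50617^9 = 0.0085673 × 39.8902 = 0.3418
Blocking probability P_9 = 0.3418 (34.18%)
L = ρ[1 - (K+1)ρ^K + Kρ^(K+1)] / [(1-ρ)(1-ρ^(K+1))]
L = 1.50617 × (1 - 10×39.8902 + 9×60.0814) / ((1 - 1.50617) × (1 - 60.0814)) = 7.1936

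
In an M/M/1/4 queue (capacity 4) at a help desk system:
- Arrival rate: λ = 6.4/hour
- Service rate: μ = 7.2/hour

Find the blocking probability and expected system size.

ρ = λ/μ = 6.4/7.2 = 0.88889
P₀ = (1-ρ)/(1-ρ^(K+1)) = (1-0.88889)/(1-0.88889^5) = 0.1111/0.4451 = 0.2496
P_K = P₀×ρ^K = 0.24965 × 0.88889^4 = 0.24965 × 0.62430 = 0.1559
Blocking probability P_4 = 0.1559 (15.59%)
L = ρ[1 - (K+1)ρ^K + Kρ^(K+1)] / [(1-ρ)(1-ρ^(K+1))]
L = 0.88889 × (1 - 5×0.624298 + 4×0.554932) / ((1 - 0.88889) × (1 - 0.554932)) = 1.7658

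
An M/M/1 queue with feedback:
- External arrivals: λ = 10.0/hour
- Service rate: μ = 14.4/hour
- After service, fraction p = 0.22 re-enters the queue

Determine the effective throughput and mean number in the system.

Effective arrival rate: λ_eff = λ/(1-p) = 10.0/(1-0.22) = 10.0/0.78 = 12.82051
ρ = λ_eff/μ = 12.82051/14.4 = 0.890313
L = ρ/(1-ρ) = 0.890313/(1-0.890313) = 8.1169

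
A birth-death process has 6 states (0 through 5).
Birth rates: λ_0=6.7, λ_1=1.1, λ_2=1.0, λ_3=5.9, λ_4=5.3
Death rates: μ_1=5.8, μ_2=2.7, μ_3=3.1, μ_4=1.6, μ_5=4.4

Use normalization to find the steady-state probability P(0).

Ratios P(n)/P(0) = (λ₀···λₙ₋₁)/(μ₁···μₙ):
P(1)/P(0) = (6.7)/(5.8) = 1.1552
P(2)/P(0) = (6.7×1.1)/(5.8×2.7) = 0.47063
P(3)/P(0) = (6.7×1.1×1.0)/(5.8×2.7×3.1) = 0.15181
P(4)/P(0) = (6.7×1.1×1.0×5.9)/(5.8×2.7×3.1×1.6) = 0.55982
P(5)/P(0) = (6.7×1.1×1.0×5.9×5.3)/(5.8×2.7×3.1×1.6×4.4) = 0.67432

Normalization: ∑ P(n) = 1
P(0) × (1.0000 + 1.1552 + 0.47063 + 0.15181 + 0.55982 + 0.67432) = 1
P(0) × 4.0118 = 1
P(0) = 1/4.0118 = 0.2493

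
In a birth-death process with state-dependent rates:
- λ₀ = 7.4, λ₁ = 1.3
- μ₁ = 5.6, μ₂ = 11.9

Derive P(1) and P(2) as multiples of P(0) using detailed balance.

Balance equations:
State 0: λ₀P₀ = μ₁P₁ → P₁ = (λ₀/μ₁)P₀ = (7.4/5.6)P₀ = 1.3214P₀
State 1: P₂ = (λ₀λ₁)/(μ₁μ₂)P₀ = (7.4×1.3)/(5.6×11.9)P₀ = 0.1444P₀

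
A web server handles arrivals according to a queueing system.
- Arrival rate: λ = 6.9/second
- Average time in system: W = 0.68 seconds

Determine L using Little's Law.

Little's Law: L = λW
L = 6.9 × 0.68 = 4.6920 requests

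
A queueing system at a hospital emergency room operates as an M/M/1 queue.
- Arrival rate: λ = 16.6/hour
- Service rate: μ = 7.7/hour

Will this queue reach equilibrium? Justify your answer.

Stability requires ρ = λ/(cμ) < 1
ρ = 16.6/(1 × 7.7) = 16.6/7.70 = 2.1558
Since 2.1558 ≥ 1, the system is UNSTABLE.
Queue grows without bound. Need μ > λ = 16.6.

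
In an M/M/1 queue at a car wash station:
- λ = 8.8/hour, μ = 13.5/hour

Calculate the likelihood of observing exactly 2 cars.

ρ = λ/μ = 8.8/13.5 = 0.6519
P(n) = (1-ρ)ρⁿ
P(2) = (1-0.6519) × 0.6519^2
P(2) = 0.3481 × 0.4250
P(2) = 0.1479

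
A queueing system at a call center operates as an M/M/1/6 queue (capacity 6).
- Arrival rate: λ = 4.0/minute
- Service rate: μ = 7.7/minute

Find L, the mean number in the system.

ρ = λ/μ = 4.0/7.7 = 0.51948
P₀ = (1-ρ)/(1-ρ^(K+1)) = (1-0.51948)/(1-0.51948^7) = 0.4805/0.9898 = 0.4855
P_K = P₀×ρ^K = 0.48548 × 0.51948^6 = 0.48548 × 0.019652 = 0.009541
L = ρ[1 - (K+1)ρ^K + Kρ^(K+1)] / [(1-ρ)(1-ρ^(K+1))]
L = 0.51948 × (1 - 7×0.01965 + 6×0.01021) / ((1 - 0.51948) × (1 - 0.01021)) = 1.0089 calls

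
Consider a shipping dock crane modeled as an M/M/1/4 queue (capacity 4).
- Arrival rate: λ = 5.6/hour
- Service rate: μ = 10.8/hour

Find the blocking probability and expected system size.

ρ = λ/μ = 5.6/10.8 = 0.5185
P₀ = (1-ρ)/(1-ρ^(K+1)) = (1-0.5185)/(1-0.5185^5) = 0.48150/0.96252 = 0.5002
P_K = P₀×ρ^K = 0.50025 × 0.5185^4 = 0.50025 × 0.072276 = 0.03616
Blocking probability P_4 = 0.03616 (3.62%)
L = ρ[1 - (K+1)ρ^K + Kρ^(K+1)] / [(1-ρ)(1-ρ^(K+1))]
L = 0.5185 × (1 - 5×0.07228 + 4×0.03748) / ((1 - 0.5185) × (1 - 0.03748)) = 0.8822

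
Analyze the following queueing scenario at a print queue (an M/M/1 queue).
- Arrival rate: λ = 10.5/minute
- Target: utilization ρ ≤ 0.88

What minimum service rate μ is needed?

ρ = λ/μ, so μ = λ/ρ
μ ≥ 10.5/0.88 = 11.9318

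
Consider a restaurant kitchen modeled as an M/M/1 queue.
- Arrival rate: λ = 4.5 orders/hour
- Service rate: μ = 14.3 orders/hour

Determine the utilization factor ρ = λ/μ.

Server utilization: ρ = λ/μ
ρ = 4.5/14.3 = 0.3147
The server is busy 31.47% of the time.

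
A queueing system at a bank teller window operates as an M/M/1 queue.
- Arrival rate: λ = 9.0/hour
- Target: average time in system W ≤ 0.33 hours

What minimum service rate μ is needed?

For M/M/1: W = 1/(μ-λ)
Need W ≤ 0.33, so 1/(μ-λ) ≤ 0.33
μ - λ ≥ 1/0.33 = 3.0303
μ ≥ 9.0 + 3.0303 = 12.0303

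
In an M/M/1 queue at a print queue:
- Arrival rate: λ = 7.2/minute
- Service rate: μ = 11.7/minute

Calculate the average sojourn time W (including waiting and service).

First, compute utilization: ρ = λ/μ = 7.2/11.7 = 0.6154
For M/M/1: W = 1/(μ-λ)
W = 1/(11.7-7.2) = 1/4.50
W = 0.2222 minutes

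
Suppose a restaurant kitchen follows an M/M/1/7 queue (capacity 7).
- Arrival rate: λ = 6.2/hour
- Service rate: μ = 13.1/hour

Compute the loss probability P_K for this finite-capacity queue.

ρ = λ/μ = 6.2/13.1 = 0.4733
P₀ = (1-ρ)/(1-ρ^(K+1)) = (1-0.4733)/(1-0.4733^8) = 0.5267/0.9975 = 0.5280
P_K = P₀×ρ^K = 0.5280 × 0.4733^7 = 0.5280 × 0.005321 = 0.002809
Blocking probability = 0.28%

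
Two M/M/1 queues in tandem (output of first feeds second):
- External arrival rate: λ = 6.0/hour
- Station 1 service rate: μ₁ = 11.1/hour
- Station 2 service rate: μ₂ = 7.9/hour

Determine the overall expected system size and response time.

By Jackson's theorem, each station behaves as independent M/M/1.
Station 1: ρ₁ = 6.0/11.1 = 0.5405, L₁ = ρ₁/(1-ρ₁) = λ/(μ₁-λ) = 6.0/5.10 = 1.1765
Station 2: ρ₂ = 6.0/7.9 = 0.7595, L₂ = ρ₂/(1-ρ₂) = λ/(μ₂-λ) = 6.0/1.90 = 3.1579
Total: L = L₁ + L₂ = 1.1765 + 3.1579 = 4.3344
W = L/λ = 4.3344/6.0 = 0.7224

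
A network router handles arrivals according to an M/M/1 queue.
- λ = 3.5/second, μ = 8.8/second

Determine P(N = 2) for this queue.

ρ = λ/μ = 3.5/8.8 = 0.39773
P(n) = (1-ρ)ρⁿ
P(2) = (1-0.39773) × 0.39773^2
P(2) = 0.60227 × 0.15819
P(2) = 0.09527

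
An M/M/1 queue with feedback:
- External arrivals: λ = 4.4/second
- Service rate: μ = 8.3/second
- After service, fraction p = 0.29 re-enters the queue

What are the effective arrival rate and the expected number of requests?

Effective arrival rate: λ_eff = λ/(1-p) = 4.4/(1-0.29) = 4.4/0.71 = 6.1972
ρ = λ_eff/μ = 6.1972/8.3 = 0.74665
L = ρ/(1-ρ) = 0.74665/(1-0.74665) = 2.9471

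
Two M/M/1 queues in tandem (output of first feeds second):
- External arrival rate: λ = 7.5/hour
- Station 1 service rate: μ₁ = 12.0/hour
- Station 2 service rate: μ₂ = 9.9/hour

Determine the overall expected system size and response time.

By Jackson's theorem, each station behaves as independent M/M/1.
Station 1: ρ₁ = 7.5/12.0 = 0.6250, L₁ = ρ₁/(1-ρ₁) = λ/(μ₁-λ) = 7.5/4.50 = 1.6667
Station 2: ρ₂ = 7.5/9.9 = 0.7576, L₂ = ρ₂/(1-ρ₂) = λ/(μ₂-λ) = 7.5/2.40 = 3.1250
Total: L = L₁ + L₂ = 1.6667 + 3.1250 = 4.7917
W = L/λ = 4.7917/7.5 = 0.6389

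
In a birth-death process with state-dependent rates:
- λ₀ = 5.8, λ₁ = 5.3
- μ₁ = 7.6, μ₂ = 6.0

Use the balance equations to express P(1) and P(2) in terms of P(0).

Balance equations:
State 0: λ₀P₀ = μ₁P₁ → P₁ = (λ₀/μ₁)P₀ = (5.8/7.6)P₀ = 0.7632P₀
State 1: P₂ = (λ₀λ₁)/(μ₁μ₂)P₀ = (5.8×5.3)/(7.6×6.0)P₀ = 0.6741P₀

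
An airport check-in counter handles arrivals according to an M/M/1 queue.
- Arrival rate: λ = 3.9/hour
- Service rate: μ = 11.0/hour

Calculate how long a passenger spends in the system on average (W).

First, compute utilization: ρ = λ/μ = 3.9/11.0 = 0.3545
For M/M/1: W = 1/(μ-λ)
W = 1/(11.0-3.9) = 1/7.10
W = 0.1408 hours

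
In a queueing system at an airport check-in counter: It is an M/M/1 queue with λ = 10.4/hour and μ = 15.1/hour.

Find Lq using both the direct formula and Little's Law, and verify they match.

Method 1 (direct): Lq = λ²/(μ(μ-λ)) = 108.16/(15.1 × 4.70) = 1.5240

Method 2 (Little's Law):
W = 1/(μ-λ) = 1/4.70 = 0.21277
Wq = W - 1/μ = 0.21277 - 0.066225 = 0.14654
Lq = λWq = 10.4 × 0.14654 = 1.5240 ✔ (matches Method 1)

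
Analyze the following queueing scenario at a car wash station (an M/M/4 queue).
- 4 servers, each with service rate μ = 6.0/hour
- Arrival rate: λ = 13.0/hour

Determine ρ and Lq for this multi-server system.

Traffic intensity: ρ = λ/(cμ) = 13.0/(4×6.0) = 0.5417
Since ρ = 0.5417 < 1, system is stable.
Offered load a = λ/μ = cρ = 13.0/6.0 = 2.1667
P₀ = [ Σₙ₌₀^3 aⁿ/n! + a^4/(4!(1-ρ)) ]⁻¹
Σ = a^0/0! + a^1/1! + a^2/2! + a^3/3! = 1.0000 + 2.1667 + 2.3472 + 1.6952 = 7.2091
a^4/(4!(1-ρ)) = 22.0378/(24 × 0.458333) = 2.0034
P₀ = 1/(7.2091 + 2.0034) = 0.1085
Lq = P₀·a^4·ρ / (4!(1-ρ)²) = 0.10855 × 22.0378 × 0.54167 / (24 × 0.21007) = 0.2570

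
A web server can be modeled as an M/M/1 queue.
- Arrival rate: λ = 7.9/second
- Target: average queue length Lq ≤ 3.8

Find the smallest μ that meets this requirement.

For M/M/1: Lq = λ²/(μ(μ-λ))
Need Lq ≤ 3.8, i.e. μ(μ-λ) ≥ λ²/3.8
μ² - 7.9μ - 62.41/3.8 ≥ 0  →  μ² - 7.9μ - 16.423684 ≥ 0
Quadratic formula (positive root): μ = [λ + √(λ² + 4×16.423684)]/2
Discriminant: 62.41 + 4×16.423684 = 128.10474, √128.10474 = 11.31834
μ ≥ (7.9 + 11.31834)/2 = 9.6092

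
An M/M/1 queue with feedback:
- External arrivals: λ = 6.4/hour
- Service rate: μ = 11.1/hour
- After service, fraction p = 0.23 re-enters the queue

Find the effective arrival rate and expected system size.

Effective arrival rate: λ_eff = λ/(1-p) = 6.4/(1-0.23) = 6.4/0.77 = 8.3117
ρ = λ_eff/μ = 8.3117/11.1 = 0.7488
L = ρ/(1-ρ) = 0.7488/(1-0.7488) = 2.9809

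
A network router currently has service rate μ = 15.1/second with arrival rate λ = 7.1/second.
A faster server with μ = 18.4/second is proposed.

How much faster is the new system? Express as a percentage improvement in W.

System 1: ρ₁ = 7.1/15.1 = 0.4702, W₁ = 1/(15.1-7.1) = 0.1250
System 2: ρ₂ = 7.1/18.4 = 0.3859, W₂ = 1/(18.4-7.1) = 0.08850
Improvement: (W₁-W₂)/W₁ = (0.1250-0.08850)/0.1250 = 29.20%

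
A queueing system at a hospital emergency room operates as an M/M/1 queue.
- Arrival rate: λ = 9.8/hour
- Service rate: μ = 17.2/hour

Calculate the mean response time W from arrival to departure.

First, compute utilization: ρ = λ/μ = 9.8/17.2 = 0.5698
For M/M/1: W = 1/(μ-λ)
W = 1/(17.2-9.8) = 1/7.40
W = 0.1351 hours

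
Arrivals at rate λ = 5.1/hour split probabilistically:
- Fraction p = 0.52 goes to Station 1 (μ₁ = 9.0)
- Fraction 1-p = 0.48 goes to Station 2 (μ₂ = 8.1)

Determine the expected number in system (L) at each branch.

Effective rates: λ₁ = 5.1×0.52 = 2.652, λ₂ = 5.1×0.48 = 2.448
Station 1: ρ₁ = 2.652/9.0 = 0.2947, L₁ = ρ₁/(1-ρ₁) = 0.2947/(1-0.2947) = 0.4178
Station 2: ρ₂ = 2.448/8.1 = 0.3022, L₂ = ρ₂/(1-ρ₂) = 0.3022/(1-0.3022) = 0.4331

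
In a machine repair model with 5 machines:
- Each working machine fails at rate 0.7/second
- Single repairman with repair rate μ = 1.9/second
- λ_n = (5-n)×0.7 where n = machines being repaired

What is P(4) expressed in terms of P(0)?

P(4)/P(0) = ∏_{i=0}^{4-1} λ_i/μ_{i+1}
= (5-0)×0.7/1.9 × (5-1)×0.7/1.9 × (5-2)×0.7/1.9 × (5-3)×0.7/1.9
= 2.2108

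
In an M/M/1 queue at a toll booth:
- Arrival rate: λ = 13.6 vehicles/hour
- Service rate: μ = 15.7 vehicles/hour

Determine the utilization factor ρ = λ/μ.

Server utilization: ρ = λ/μ
ρ = 13.6/15.7 = 0.8662
The server is busy 86.62% of the time.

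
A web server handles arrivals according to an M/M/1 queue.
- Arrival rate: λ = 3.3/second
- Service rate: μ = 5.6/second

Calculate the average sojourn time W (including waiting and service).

First, compute utilization: ρ = λ/μ = 3.3/5.6 = 0.5893
For M/M/1: W = 1/(μ-λ)
W = 1/(5.6-3.3) = 1/2.30
W = 0.4348 seconds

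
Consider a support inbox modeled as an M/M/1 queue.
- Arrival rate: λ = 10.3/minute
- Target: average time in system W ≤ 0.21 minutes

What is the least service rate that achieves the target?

For M/M/1: W = 1/(μ-λ)
Need W ≤ 0.21, so 1/(μ-λ) ≤ 0.21
μ - λ ≥ 1/0.21 = 4.7619
μ ≥ 10.3 + 4.7619 = 15.0619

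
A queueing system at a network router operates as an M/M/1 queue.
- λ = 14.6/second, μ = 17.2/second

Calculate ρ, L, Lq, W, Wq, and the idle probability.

Step 1: ρ = λ/μ = 14.6/17.2 = 0.8488
Step 2: L = λ/(μ-λ) = 14.6/2.60 = 5.6154
Step 3: Lq = λ²/(μ(μ-λ)) = 213.16/(17.2×2.60) = 4.7665
Step 4: W = 1/(μ-λ) = 1/2.60 = 0.384615
Step 5: Wq = λ/(μ(μ-λ)) = 14.6/(17.2×2.60) = 0.3265
Step 6: P(0) = 1-ρ = 0.1512
Verify: L = λW = 14.6×0.384615 = 5.6154 ✔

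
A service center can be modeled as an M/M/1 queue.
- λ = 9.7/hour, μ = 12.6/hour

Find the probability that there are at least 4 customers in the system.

ρ = λ/μ = 9.7/12.6 = 0.7698
P(N ≥ n) = ρⁿ
P(N ≥ 4) = 0.7698^4
P(N ≥ 4) = 0.3512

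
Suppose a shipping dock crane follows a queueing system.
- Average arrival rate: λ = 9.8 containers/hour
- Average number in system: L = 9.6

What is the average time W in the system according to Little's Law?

Little's Law: L = λW, so W = L/λ
W = 9.6/9.8 = 0.9796 hours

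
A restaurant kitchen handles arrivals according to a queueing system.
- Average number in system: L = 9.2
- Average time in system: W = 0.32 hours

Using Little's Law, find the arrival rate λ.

Little's Law: L = λW, so λ = L/W
λ = 9.2/0.32 = 28.7500 orders/hour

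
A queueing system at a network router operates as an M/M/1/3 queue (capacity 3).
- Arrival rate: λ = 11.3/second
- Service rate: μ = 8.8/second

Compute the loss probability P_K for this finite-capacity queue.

ρ = λ/μ = 11.3/8.8 = 1.2841
P₀ = (1-ρ)/(1-ρ^(K+1)) = (1-1.2841)/(1-1.2841^4) = -0.2841/-1.7189 = 0.1653
P_K = P₀×ρ^K = 0.1653 × 1.2841^3 = 0.1653 × 2.1174 = 0.3500
Blocking probability = 35.00%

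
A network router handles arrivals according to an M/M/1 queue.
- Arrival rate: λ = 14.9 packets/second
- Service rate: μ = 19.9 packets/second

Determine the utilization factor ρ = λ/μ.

Server utilization: ρ = λ/μ
ρ = 14.9/19.9 = 0.7487
The server is busy 74.87% of the time.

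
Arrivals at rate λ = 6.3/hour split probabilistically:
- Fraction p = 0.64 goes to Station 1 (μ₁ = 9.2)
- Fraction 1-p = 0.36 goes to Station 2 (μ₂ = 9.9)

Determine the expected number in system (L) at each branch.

Effective rates: λ₁ = 6.3×0.64 = 4.032, λ₂ = 6.3×0.36 = 2.268
Station 1: ρ₁ = 4.032/9.2 = 0.43826, L₁ = ρ₁/(1-ρ₁) = 0.43826/(1-0.43826) = 0.7802
Station 2: ρ₂ = 2.268/9.9 = 0.2291, L₂ = ρ₂/(1-ρ₂) = 0.2291/(1-0.2291) = 0.2972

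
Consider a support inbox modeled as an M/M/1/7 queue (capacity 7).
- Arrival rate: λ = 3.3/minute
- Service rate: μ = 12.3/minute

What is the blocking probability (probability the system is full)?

ρ = λ/μ = 3.3/12.3 = 0.268293
P₀ = (1-ρ)/(1-ρ^(K+1)) = (1-0.268293)/(1-0.268293^8) = 0.7317/1.0000 = 0.7317
P_K = P₀×ρ^K = 0.73173 × 0.268293^7 = 0.73173 × 0.00010006 = 0.00007322
Blocking probability = 0.007322%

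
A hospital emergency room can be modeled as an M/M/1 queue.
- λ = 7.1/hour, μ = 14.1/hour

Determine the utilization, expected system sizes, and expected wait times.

Step 1: ρ = λ/μ = 7.1/14.1 = 0.5035
Step 2: L = λ/(μ-λ) = 7.1/7.00 = 1.0143
Step 3: Lq = λ²/(μ(μ-λ)) = 50.41/(14.1×7.00) = 0.5107
Step 4: W = 1/(μ-λ) = 1/7.00 = 0.14286
Step 5: Wq = λ/(μ(μ-λ)) = 7.1/(14.1×7.00) = 0.07194
Step 6: P(0) = 1-ρ = 0.4965
Verify: L = λW = 7.1×0.14286 = 1.0143 ✔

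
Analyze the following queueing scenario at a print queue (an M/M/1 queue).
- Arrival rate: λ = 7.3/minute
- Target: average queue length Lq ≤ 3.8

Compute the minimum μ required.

For M/M/1: Lq = λ²/(μ(μ-λ))
Need Lq ≤ 3.8, i.e. μ(μ-λ) ≥ λ²/3.8
μ² - 7.3μ - 53.29/3.8 ≥ 0  →  μ² - 7.3μ - 14.02368 ≥ 0
Quadratic formula (positive root): μ = [λ + √(λ² + 4×14.02368)]/2
Discriminant: 53.29 + 4×14.02368 = 109.3847, √109.3847 = 10.4587
μ ≥ (7.3 + 10.4587)/2 = 8.8794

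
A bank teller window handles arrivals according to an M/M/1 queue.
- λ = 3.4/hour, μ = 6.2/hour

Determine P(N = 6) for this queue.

ρ = λ/μ = 3.4/6.2 = 0.5484
P(n) = (1-ρ)ρⁿ
P(6) = (1-0.5484) × 0.5484^6
P(6) = 0.4516 × 0.02720
P(6) = 0.01228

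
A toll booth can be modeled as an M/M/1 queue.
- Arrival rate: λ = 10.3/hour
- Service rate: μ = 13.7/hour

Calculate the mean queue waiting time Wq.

First, compute utilization: ρ = λ/μ = 10.3/13.7 = 0.7518
For M/M/1: Wq = λ/(μ(μ-λ))
Wq = 10.3/(13.7 × (13.7-10.3))
Wq = 10.3/(13.7 × 3.40)
Wq = 0.2211 hours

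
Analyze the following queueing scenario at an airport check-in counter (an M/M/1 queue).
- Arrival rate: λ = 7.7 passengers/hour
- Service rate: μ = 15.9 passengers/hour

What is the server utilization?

Server utilization: ρ = λ/μ
ρ = 7.7/15.9 = 0.4843
The server is busy 48.43% of the time.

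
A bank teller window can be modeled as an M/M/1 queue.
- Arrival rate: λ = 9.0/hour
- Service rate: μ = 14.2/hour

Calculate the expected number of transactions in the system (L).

ρ = λ/μ = 9.0/14.2 = 0.6338
For M/M/1: L = λ/(μ-λ)
L = 9.0/(14.2-9.0) = 9.0/5.20
L = 1.7308 transactions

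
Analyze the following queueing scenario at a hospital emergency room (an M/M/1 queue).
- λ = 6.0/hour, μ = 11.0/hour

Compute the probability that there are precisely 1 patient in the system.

ρ = λ/μ = 6.0/11.0 = 0.5455
P(n) = (1-ρ)ρⁿ
P(1) = (1-0.5455) × 0.5455^1
P(1) = 0.4545 × 0.5455
P(1) = 0.2479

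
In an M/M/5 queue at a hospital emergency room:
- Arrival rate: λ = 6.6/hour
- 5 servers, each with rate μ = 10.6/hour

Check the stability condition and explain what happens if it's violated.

Stability requires ρ = λ/(cμ) < 1
ρ = 6.6/(5 × 10.6) = 6.6/53.00 = 0.1245
Since 0.1245 < 1, the system is STABLE.
The servers are busy 12.45% of the time.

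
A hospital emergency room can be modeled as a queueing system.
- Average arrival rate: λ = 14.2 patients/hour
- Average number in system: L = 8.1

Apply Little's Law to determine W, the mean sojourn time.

Little's Law: L = λW, so W = L/λ
W = 8.1/14.2 = 0.5704 hours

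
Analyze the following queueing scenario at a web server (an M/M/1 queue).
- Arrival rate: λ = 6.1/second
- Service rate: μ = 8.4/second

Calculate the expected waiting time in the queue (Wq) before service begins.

First, compute utilization: ρ = λ/μ = 6.1/8.4 = 0.7262
For M/M/1: Wq = λ/(μ(μ-λ))
Wq = 6.1/(8.4 × (8.4-6.1))
Wq = 6.1/(8.4 × 2.30)
Wq = 0.3157 seconds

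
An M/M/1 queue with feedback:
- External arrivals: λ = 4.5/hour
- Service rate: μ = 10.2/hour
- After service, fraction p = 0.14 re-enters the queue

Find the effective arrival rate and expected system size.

Effective arrival rate: λ_eff = λ/(1-p) = 4.5/(1-0.14) = 4.5/0.86 = 5.2326
ρ = λ_eff/μ = 5.2326/10.2 = 0.5130
L = ρ/(1-ρ) = 0.5130/(1-0.5130) = 1.0534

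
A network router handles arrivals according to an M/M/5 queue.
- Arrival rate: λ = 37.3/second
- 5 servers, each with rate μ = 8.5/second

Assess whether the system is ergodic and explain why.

Stability requires ρ = λ/(cμ) < 1
ρ = 37.3/(5 × 8.5) = 37.3/42.50 = 0.8776
Since 0.8776 < 1, the system is STABLE.
The servers are busy 87.76% of the time.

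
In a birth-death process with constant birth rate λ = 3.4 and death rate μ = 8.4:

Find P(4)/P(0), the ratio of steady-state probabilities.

For constant rates: P(n)/P(0) = (λ/μ)^n
P(4)/P(0) = (3.4/8.4)^4 = 0.40476^4 = 0.02684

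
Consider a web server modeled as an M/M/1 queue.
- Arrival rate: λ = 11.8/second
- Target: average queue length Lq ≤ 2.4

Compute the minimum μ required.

For M/M/1: Lq = λ²/(μ(μ-λ))
Need Lq ≤ 2.4, i.e. μ(μ-λ) ≥ λ²/2.4
μ² - 11.8μ - 139.24/2.4 ≥ 0  →  μ² - 11.8μ - 58.01667 ≥ 0
Quadratic formula (positive root): μ = [λ + √(λ² + 4×58.01667)]/2
Discriminant: 139.24 + 4×58.01667 = 371.3067, √371.3067 = 19.2693
μ ≥ (11.8 + 19.2693)/2 = 15.5347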